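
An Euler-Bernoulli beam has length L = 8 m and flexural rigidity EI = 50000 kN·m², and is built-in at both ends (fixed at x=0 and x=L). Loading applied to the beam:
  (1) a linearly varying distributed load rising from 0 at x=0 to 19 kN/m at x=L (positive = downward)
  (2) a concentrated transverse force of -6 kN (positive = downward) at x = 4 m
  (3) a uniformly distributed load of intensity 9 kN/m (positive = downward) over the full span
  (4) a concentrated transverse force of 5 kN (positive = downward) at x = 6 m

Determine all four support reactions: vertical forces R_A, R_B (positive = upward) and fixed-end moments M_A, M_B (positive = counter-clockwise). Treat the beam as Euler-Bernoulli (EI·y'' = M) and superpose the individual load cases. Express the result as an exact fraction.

R_A = 9053/160 kN, M_A = 10129/120 kN·m, R_B = 14467/160 kN, M_B = -4337/40 kN·m

Load 1 — triangular load w₀=19 kN/m (0→w₀ over full span):
  R_A = 3w₀L/20 = 3·19·8/20 = 114/5 kN
  M_A = w₀L²/30 = 19·8²/30 = 608/15 kN·m
  R_B = 7w₀L/20 = 7·19·8/20 = 266/5 kN
  M_B = -w₀L²/20 = -19·8²/20 = -304/5 kN·m
Load 2 — point force P=-6 kN at a=4 m (b=L-a=4):
  R_A = Pb²(3a+b)/L³ = (-6)·4²·(3·4+4)/8³ = -3 kN
  M_A = Pab²/L² = (-6)·4·4²/8² = -6 kN·m
  R_B = Pa²(a+3b)/L³ = (-6)·4²·(4+3·4)/8³ = -3 kN
  M_B = -Pa²b/L² = -(-6)·4²·4/8² = 6 kN·m
Load 3 — uniform load w=9 kN/m over full span:
  R_A = wL/2 = 9·8/2 = 36 kN
  M_A = wL²/12 = 9·8²/12 = 48 kN·m
  R_B = wL/2 = 9·8/2 = 36 kN
  M_B = -wL²/12 = -9·8²/12 = -48 kN·m
Load 4 — point force P=5 kN at a=6 m (b=L-a=2):
  R_A = Pb²(3a+b)/L³ = 5·2²·(3·6+2)/8³ = 25/32 kN
  M_A = Pab²/L² = 5·6·2²/8² = 15/8 kN·m
  R_B = Pa²(a+3b)/L³ = 5·6²·(6+3·2)/8³ = 135/32 kN
  M_B = -Pa²b/L² = -5·6²·2/8² = -45/8 kN·m
Superposition: R_A = 9053/160 kN, M_A = 10129/120 kN·m, R_B = 14467/160 kN, M_B = -4337/40 kN·m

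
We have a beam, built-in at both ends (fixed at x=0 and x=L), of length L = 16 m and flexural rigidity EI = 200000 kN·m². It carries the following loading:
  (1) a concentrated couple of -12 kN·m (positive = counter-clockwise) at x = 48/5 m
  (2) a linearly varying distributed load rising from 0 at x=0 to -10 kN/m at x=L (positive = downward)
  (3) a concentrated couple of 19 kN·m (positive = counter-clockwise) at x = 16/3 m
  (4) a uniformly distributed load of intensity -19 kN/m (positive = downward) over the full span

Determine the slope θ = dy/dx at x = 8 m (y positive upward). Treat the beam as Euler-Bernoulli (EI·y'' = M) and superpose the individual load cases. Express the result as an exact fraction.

Load 1 — applied couple M₀=-12 kN·m at a=48/5 m (b=L-a=32/5):
  θ_1 = (R_Ax²/2 - M_Ax)/EI  [x≤a] with R_A=-27/25, M_A=-96/25 = ((-27/25)·8²/2 - (-96/25)·8)/200000 = -3/156250 rad
Load 2 — triangular load w₀=-10 kN/m (0→w₀ over full span):
  θ_2 = -w₀(2x(L-x)(L-2x)(x+2L)+x²(L-x)²)/(120LEI) = -(-10)·(2·8·(16-8)·(16-2·8)·(8+2·16)+8²·(16-8)²)/(120·16·200000) = 1/9375 rad
Load 3 — applied couple M₀=19 kN·m at a=16/3 m (b=L-a=32/3):
  θ_3 = (R_Ax²/2 - M_Ax - M₀(x-a))/EI  [x>a] with R_A=19/12, M_A=0 = ((19/12)·8²/2 - 0·8 - 19·(8-(16/3)))/200000 = 0 rad
Load 4 — uniform load w=-19 kN/m over full span:
  θ_4 = -wx(L-x)(L-2x)/(12EI) = -(-19)·8·(16-8)·(16-2·8)/(12·200000) = 0 rad
Superposition: θ = Σ θ_i = 41/468750 rad ≈ 0.000087 rad

θ(8) = 41/468750 rad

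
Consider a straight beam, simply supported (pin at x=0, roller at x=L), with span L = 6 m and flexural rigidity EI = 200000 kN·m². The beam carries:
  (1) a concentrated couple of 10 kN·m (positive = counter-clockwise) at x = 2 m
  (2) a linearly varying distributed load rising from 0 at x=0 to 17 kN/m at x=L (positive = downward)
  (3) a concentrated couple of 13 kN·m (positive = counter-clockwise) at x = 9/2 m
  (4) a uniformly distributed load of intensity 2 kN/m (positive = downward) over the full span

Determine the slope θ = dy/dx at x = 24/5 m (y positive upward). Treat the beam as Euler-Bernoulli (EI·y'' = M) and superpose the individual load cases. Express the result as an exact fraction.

θ(24/5) = 2431741/6000000000 rad

Load 1 — applied couple M₀=10 kN·m at a=2 m (b=L-a=4):
  θ_1 = (M₀x²/(2L)-M₀(x-a)+C₁)/EI  [x>a] with C₁=M₀(3b²-L²)/(6L)=10/3 = (10·(24/5)²/(2·6)-10·((24/5)-2)+(10/3))/200000 = -41/1500000 rad
Load 2 — triangular load w₀=17 kN/m (0→w₀ over full span):
  θ_2 = -w₀(7L⁴-30L²x²+15x⁴)/(360LEI) = -17·(7·6⁴-30·6²·(24/5)²+15·(24/5)⁴)/(360·6·200000) = 38607/125000000 rad
Load 3 — applied couple M₀=13 kN·m at a=9/2 m (b=L-a=3/2):
  θ_3 = (M₀x²/(2L)-M₀(x-a)+C₁)/EI  [x>a] with C₁=M₀(3b²-L²)/(6L)=-169/16 = (13·(24/5)²/(2·6)-13·((24/5)-(9/2))+(-169/16))/200000 = 4199/80000000 rad
Load 4 — uniform load w=2 kN/m over full span:
  θ_4 = -w(L³-6Lx²+4x³)/(24EI) = -2·(6³-6·6·(24/5)²+4·(24/5)³)/(24·200000) = 891/12500000 rad
Superposition: θ = Σ θ_i = 2431741/6000000000 rad ≈ 0.000405 rad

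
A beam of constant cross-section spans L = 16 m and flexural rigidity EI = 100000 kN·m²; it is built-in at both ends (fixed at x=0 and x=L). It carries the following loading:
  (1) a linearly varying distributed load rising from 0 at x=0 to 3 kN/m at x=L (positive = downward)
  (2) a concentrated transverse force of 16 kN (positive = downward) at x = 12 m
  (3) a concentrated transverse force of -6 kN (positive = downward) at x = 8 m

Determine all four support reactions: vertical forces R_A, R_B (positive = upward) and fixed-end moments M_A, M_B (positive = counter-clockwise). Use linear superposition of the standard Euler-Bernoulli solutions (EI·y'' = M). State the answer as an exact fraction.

R_A = 67/10 kN, M_A = 128/5 kN·m, R_B = 273/10 kN, M_B = -312/5 kN·m

Load 1 — triangular load w₀=3 kN/m (0→w₀ over full span):
  R_A = 3w₀L/20 = 3·3·16/20 = 36/5 kN
  M_A = w₀L²/30 = 3·16²/30 = 128/5 kN·m
  R_B = 7w₀L/20 = 7·3·16/20 = 84/5 kN
  M_B = -w₀L²/20 = -3·16²/20 = -192/5 kN·m
Load 2 — point force P=16 kN at a=12 m (b=L-a=4):
  R_A = Pb²(3a+b)/L³ = 16·4²·(3·12+4)/16³ = 5/2 kN
  M_A = Pab²/L² = 16·12·4²/16² = 12 kN·m
  R_B = Pa²(a+3b)/L³ = 16·12²·(12+3·4)/16³ = 27/2 kN
  M_B = -Pa²b/L² = -16·12²·4/16² = -36 kN·m
Load 3 — point force P=-6 kN at a=8 m (b=L-a=8):
  R_A = Pb²(3a+b)/L³ = (-6)·8²·(3·8+8)/16³ = -3 kN
  M_A = Pab²/L² = (-6)·8·8²/16² = -12 kN·m
  R_B = Pa²(a+3b)/L³ = (-6)·8²·(8+3·8)/16³ = -3 kN
  M_B = -Pa²b/L² = -(-6)·8²·8/16² = 12 kN·m
Superposition: R_A = 67/10 kN, M_A = 128/5 kN·m, R_B = 273/10 kN, M_B = -312/5 kN·m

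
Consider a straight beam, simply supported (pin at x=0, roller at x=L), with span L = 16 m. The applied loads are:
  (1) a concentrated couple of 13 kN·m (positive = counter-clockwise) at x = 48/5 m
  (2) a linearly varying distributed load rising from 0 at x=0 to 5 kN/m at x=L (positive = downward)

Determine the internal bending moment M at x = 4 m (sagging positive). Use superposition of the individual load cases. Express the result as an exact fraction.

M(4) = 213/4 kN·m

Load 1 — applied couple M₀=13 kN·m at a=48/5 m (b=L-a=32/5):
  M_1 = M₀x/L  [x≤a] = 13·4/16 = 13/4 kN·m
Load 2 — triangular load w₀=5 kN/m (0→w₀ over full span):
  M_2 = w₀Lx/6 - w₀x³/(6L) = 5·16·4/6 - 5·4³/(6·16) = 50 kN·m
Superposition: M = Σ M_i = 213/4 kN·m ≈ 53.250000 kN·m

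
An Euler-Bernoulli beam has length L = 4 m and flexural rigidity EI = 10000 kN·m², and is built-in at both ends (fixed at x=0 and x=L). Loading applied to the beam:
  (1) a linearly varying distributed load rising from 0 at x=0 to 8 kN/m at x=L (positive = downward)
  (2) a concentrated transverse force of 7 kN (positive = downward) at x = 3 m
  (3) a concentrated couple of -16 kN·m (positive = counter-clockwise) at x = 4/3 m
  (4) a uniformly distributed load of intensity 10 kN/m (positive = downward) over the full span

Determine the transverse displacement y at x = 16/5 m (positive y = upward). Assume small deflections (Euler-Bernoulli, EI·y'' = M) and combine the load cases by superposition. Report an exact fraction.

Load 1 — triangular load w₀=8 kN/m (0→w₀ over full span):
  y_1 = -w₀x²(L-x)²(x+2L)/(120LEI) = -8·(16/5)²·(4-(16/5))²·((16/5)+2·4)/(120·4·10000) = -3584/29296875 m
Load 2 — point force P=7 kN at a=3 m (b=L-a=1):
  y_2 = -Pa²(L-x)²(3bL-(3b+a)(L-x))/(6L³EI)  [x>a] = -7·3²·(4-(16/5))²·(3·1·4-(3·1+3)·(4-(16/5)))/(6·4³·10000) = -189/2500000 m
Load 3 — applied couple M₀=-16 kN·m at a=4/3 m (b=L-a=8/3):
  y_3 = (R_Ax³/6 - M_Ax²/2 - M₀(x-a)²/2)/EI  [x>a] with R_A=-16/3, M_A=0 = ((-16/3)·(16/5)³/6 - 0·(16/5)²/2 - (-16)·((16/5)-(4/3))²/2)/10000 = -88/703125 m
Load 4 — uniform load w=10 kN/m over full span:
  y_4 = -wx²(L-x)²/(24EI) = -10·(16/5)²·(4-(16/5))²/(24·10000) = -64/234375 m
Superposition: y = Σ y_i = -1676689/2812500000 m ≈ -0.000596 m

y(16/5) = -1676689/2812500000 m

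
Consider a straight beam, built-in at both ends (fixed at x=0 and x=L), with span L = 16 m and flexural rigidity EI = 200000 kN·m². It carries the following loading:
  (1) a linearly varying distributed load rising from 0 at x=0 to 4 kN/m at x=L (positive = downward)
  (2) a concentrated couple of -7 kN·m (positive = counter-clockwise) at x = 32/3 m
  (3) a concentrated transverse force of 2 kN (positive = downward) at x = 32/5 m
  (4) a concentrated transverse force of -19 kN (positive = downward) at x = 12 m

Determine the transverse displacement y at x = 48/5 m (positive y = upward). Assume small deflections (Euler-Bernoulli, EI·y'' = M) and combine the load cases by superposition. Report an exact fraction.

Load 1 — triangular load w₀=4 kN/m (0→w₀ over full span):
  y_1 = -w₀x²(L-x)²(x+2L)/(120LEI) = -4·(48/5)²·(16-(48/5))²·((48/5)+2·16)/(120·16·200000) = -79872/48828125 m
Load 2 — applied couple M₀=-7 kN·m at a=32/3 m (b=L-a=16/3):
  y_2 = (R_Ax³/6 - M_Ax²/2)/EI  [x≤a] with R_A=-7/12, M_A=-7/3 = ((-7/12)·(48/5)³/6 - (-7/3)·(48/5)²/2)/200000 = 42/390625 m
Load 3 — point force P=2 kN at a=32/5 m (b=L-a=48/5):
  y_3 = -Pa²(L-x)²(3bL-(3b+a)(L-x))/(6L³EI)  [x>a] = -2·(32/5)²·(16-(48/5))²·(3·(48/5)·16-(3·(48/5)+(32/5))·(16-(48/5)))/(6·16³·200000) = -23552/146484375 m
Load 4 — point force P=-19 kN at a=12 m (b=L-a=4):
  y_4 = -Pb²x²(3aL-(3a+b)x)/(6L³EI)  [x≤a] = -(-19)·4²·(48/5)²·(3·12·16-(3·12+4)·(48/5))/(6·16³·200000) = 171/156250 m
Superposition: y = Σ y_i = -174211/292968750 m ≈ -0.000595 m

y(48/5) = -174211/292968750 m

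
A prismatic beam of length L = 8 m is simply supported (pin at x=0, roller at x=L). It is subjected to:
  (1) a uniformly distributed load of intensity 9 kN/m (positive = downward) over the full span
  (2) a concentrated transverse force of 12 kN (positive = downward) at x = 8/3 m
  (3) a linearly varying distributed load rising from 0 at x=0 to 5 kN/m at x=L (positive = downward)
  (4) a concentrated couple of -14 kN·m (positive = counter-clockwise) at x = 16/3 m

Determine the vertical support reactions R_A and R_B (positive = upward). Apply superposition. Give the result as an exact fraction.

Load 1 — uniform load w=9 kN/m over full span:
  R_A = wL/2 = 9·8/2 = 36 kN
  R_B = wL/2 = 9·8/2 = 36 kN
Load 2 — point force P=12 kN at a=8/3 m (b=L-a=16/3):
  R_A = Pb/L = 12·(16/3)/8 = 8 kN
  R_B = Pa/L = 12·(8/3)/8 = 4 kN
Load 3 — triangular load w₀=5 kN/m (0→w₀ over full span):
  R_A = w₀L/6 = 5·8/6 = 20/3 kN
  R_B = w₀L/3 = 5·8/3 = 40/3 kN
Load 4 — applied couple M₀=-14 kN·m at a=16/3 m (b=L-a=8/3):
  R_A = M₀/L = (-14)/8 = -7/4 kN
  R_B = -M₀/L = -(-14)/8 = 7/4 kN
Superposition: R_A = 587/12 kN, R_B = 661/12 kN

R_A = 587/12 kN, R_B = 661/12 kN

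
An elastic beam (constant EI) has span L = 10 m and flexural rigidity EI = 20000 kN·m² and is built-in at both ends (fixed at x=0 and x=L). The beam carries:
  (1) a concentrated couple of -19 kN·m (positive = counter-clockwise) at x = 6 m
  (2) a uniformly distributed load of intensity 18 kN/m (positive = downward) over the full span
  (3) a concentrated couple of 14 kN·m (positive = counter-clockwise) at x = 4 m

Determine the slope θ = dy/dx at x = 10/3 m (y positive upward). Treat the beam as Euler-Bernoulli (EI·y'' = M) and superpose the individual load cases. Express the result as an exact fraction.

θ(10/3) = -113/22500 rad

Load 1 — applied couple M₀=-19 kN·m at a=6 m (b=L-a=4):
  θ_1 = (R_Ax²/2 - M_Ax)/EI  [x≤a] with R_A=-342/125, M_A=-152/25 = ((-342/125)·(10/3)²/2 - (-152/25)·(10/3))/20000 = 19/75000 rad
Load 2 — uniform load w=18 kN/m over full span:
  θ_2 = -wx(L-x)(L-2x)/(12EI) = -18·(10/3)·(10-(10/3))·(10-2·(10/3))/(12·20000) = -1/180 rad
Load 3 — applied couple M₀=14 kN·m at a=4 m (b=L-a=6):
  θ_3 = (R_Ax²/2 - M_Ax)/EI  [x≤a] with R_A=252/125, M_A=42/25 = ((252/125)·(10/3)²/2 - (42/25)·(10/3))/20000 = 7/25000 rad
Superposition: θ = Σ θ_i = -113/22500 rad ≈ -0.005022 rad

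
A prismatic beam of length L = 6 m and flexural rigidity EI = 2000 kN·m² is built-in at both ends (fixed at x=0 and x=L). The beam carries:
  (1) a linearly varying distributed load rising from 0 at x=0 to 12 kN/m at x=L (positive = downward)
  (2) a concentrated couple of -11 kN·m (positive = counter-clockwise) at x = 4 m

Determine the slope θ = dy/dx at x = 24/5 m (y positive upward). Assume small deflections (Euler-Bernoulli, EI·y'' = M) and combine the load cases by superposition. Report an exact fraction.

Load 1 — triangular load w₀=12 kN/m (0→w₀ over full span):
  θ_1 = -w₀(2x(L-x)(L-2x)(x+2L)+x²(L-x)²)/(120LEI) = -12·(2·(24/5)·(6-(24/5))·(6-2·(24/5))·((24/5)+2·6)+(24/5)²·(6-(24/5))²)/(120·6·2000) = 432/78125 rad
Load 2 — applied couple M₀=-11 kN·m at a=4 m (b=L-a=2):
  θ_2 = (R_Ax²/2 - M_Ax - M₀(x-a))/EI  [x>a] with R_A=-22/9, M_A=-11/3 = ((-22/9)·(24/5)²/2 - (-11/3)·(24/5) - (-11)·((24/5)-4))/2000 = -11/12500 rad
Superposition: θ = Σ θ_i = 1453/312500 rad ≈ 0.004650 rad

θ(24/5) = 1453/312500 rad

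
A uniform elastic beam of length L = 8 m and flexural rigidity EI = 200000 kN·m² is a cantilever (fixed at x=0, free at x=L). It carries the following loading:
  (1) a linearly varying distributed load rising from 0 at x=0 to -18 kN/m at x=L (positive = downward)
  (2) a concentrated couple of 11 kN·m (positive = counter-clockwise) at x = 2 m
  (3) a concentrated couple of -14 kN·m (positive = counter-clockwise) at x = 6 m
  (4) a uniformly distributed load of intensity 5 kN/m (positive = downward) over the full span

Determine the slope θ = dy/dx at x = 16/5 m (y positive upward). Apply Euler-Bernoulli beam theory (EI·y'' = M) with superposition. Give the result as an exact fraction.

θ(16/5) = 480641/187500000 rad

Load 1 — triangular load w₀=-18 kN/m (0→w₀ over full span):
  θ_1 = (w₀Lx²/4-w₀L²x/3-w₀x⁴/(24L))/EI = ((-18)·8·(16/5)²/4-(-18)·8²·(16/5)/3-(-18)·(16/5)⁴/(24·8))/200000 = 8496/1953125 rad
Load 2 — applied couple M₀=11 kN·m at a=2 m (b=L-a=6):
  θ_2 = M₀a/EI  [x>a] = 11·2/200000 = 11/100000 rad
Load 3 — applied couple M₀=-14 kN·m at a=6 m (b=L-a=2):
  θ_3 = M₀x/EI  [x≤a] = (-14)·(16/5)/200000 = -7/31250 rad
Load 4 — uniform load w=5 kN/m over full span:
  θ_4 = -wx(x²-3Lx+3L²)/(6EI) = -5·(16/5)·((16/5)²-3·8·(16/5)+3·8²)/(6·200000) = -392/234375 rad
Superposition: θ = Σ θ_i = 480641/187500000 rad ≈ 0.002563 rad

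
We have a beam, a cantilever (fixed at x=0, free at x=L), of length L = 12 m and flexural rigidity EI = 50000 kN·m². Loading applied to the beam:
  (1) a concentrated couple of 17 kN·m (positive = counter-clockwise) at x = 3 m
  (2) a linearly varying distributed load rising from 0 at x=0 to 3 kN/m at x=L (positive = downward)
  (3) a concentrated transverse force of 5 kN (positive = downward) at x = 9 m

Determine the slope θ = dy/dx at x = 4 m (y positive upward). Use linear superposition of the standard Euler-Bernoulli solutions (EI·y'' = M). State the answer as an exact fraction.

Load 1 — applied couple M₀=17 kN·m at a=3 m (b=L-a=9):
  θ_1 = M₀a/EI  [x>a] = 17·3/50000 = 51/50000 rad
Load 2 — triangular load w₀=3 kN/m (0→w₀ over full span):
  θ_2 = (w₀Lx²/4-w₀L²x/3-w₀x⁴/(24L))/EI = (3·12·4²/4-3·12²·4/3-3·4⁴/(24·12))/50000 = -163/18750 rad
Load 3 — point force P=5 kN at a=9 m (b=L-a=3):
  θ_3 = -Px(2a-x)/(2EI)  [x≤a] = -5·4·(2·9-4)/(2·50000) = -7/2500 rad
Superposition: θ = Σ θ_i = -1571/150000 rad ≈ -0.010473 rad

θ(4) = -1571/150000 rad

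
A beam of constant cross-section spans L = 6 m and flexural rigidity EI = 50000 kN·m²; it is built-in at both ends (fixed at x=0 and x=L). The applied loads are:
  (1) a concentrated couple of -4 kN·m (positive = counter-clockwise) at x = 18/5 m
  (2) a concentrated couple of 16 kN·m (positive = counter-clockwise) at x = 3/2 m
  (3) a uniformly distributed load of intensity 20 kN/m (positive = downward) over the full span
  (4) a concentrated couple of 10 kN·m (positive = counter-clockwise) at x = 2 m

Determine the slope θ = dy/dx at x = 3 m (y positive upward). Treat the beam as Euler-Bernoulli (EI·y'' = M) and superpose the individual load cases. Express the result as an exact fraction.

θ(3) = -99/2500000 rad

Load 1 — applied couple M₀=-4 kN·m at a=18/5 m (b=L-a=12/5):
  θ_1 = (R_Ax²/2 - M_Ax)/EI  [x≤a] with R_A=-24/25, M_A=-32/25 = ((-24/25)·3²/2 - (-32/25)·3)/50000 = -3/312500 rad
Load 2 — applied couple M₀=16 kN·m at a=3/2 m (b=L-a=9/2):
  θ_2 = (R_Ax²/2 - M_Ax - M₀(x-a))/EI  [x>a] with R_A=3, M_A=-3 = (3·3²/2 - (-3)·3 - 16·(3-(3/2)))/50000 = -3/100000 rad
Load 3 — uniform load w=20 kN/m over full span:
  θ_3 = -wx(L-x)(L-2x)/(12EI) = -20·3·(6-3)·(6-2·3)/(12·50000) = 0 rad
Load 4 — applied couple M₀=10 kN·m at a=2 m (b=L-a=4):
  θ_4 = (R_Ax²/2 - M_Ax - M₀(x-a))/EI  [x>a] with R_A=20/9, M_A=0 = ((20/9)·3²/2 - 0·3 - 10·(3-2))/50000 = 0 rad
Superposition: θ = Σ θ_i = -99/2500000 rad ≈ -0.000040 rad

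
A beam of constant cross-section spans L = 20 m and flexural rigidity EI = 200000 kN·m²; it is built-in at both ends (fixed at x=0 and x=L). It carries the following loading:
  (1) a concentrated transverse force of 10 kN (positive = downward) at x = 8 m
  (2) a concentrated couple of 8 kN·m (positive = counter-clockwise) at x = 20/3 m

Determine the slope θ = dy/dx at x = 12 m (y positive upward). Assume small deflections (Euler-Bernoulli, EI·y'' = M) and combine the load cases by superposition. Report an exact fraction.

Load 1 — point force P=10 kN at a=8 m (b=L-a=12):
  θ_1 = Pa²(L-x)(2bL-(3b+a)(L-x))/(2L³EI)  [x>a] = 10·8²·(20-12)·(2·12·20-(3·12+8)·(20-12))/(2·20³·200000) = 16/78125 rad
Load 2 — applied couple M₀=8 kN·m at a=20/3 m (b=L-a=40/3):
  θ_2 = (R_Ax²/2 - M_Ax - M₀(x-a))/EI  [x>a] with R_A=8/15, M_A=0 = ((8/15)·12²/2 - 0·12 - 8·(12-(20/3)))/200000 = -1/46875 rad
Superposition: θ = Σ θ_i = 43/234375 rad ≈ 0.000183 rad

θ(12) = 43/234375 rad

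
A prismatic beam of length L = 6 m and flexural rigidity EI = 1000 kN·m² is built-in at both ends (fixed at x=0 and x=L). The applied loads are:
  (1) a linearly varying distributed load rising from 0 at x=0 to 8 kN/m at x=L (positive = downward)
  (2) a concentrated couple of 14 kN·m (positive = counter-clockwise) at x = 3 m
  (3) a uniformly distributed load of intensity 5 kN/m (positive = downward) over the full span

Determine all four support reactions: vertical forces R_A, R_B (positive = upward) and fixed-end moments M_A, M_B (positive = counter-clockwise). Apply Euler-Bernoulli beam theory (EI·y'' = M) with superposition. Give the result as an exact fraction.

R_A = 257/10 kN, M_A = 281/10 kN·m, R_B = 283/10 kN, M_B = -259/10 kN·m

Load 1 — triangular load w₀=8 kN/m (0→w₀ over full span):
  R_A = 3w₀L/20 = 3·8·6/20 = 36/5 kN
  M_A = w₀L²/30 = 8·6²/30 = 48/5 kN·m
  R_B = 7w₀L/20 = 7·8·6/20 = 84/5 kN
  M_B = -w₀L²/20 = -8·6²/20 = -72/5 kN·m
Load 2 — applied couple M₀=14 kN·m at a=3 m (b=L-a=3):
  R_A = 6M₀ab/L³ = 6·14·3·3/6³ = 7/2 kN
  M_A = M₀b(2a-b)/L² = 14·3·(2·3-3)/6² = 7/2 kN·m
  R_B = -6M₀ab/L³ = -6·14·3·3/6³ = -7/2 kN
  M_B = M₀a(2b-a)/L² = 14·3·(2·3-3)/6² = 7/2 kN·m
Load 3 — uniform load w=5 kN/m over full span:
  R_A = wL/2 = 5·6/2 = 15 kN
  M_A = wL²/12 = 5·6²/12 = 15 kN·m
  R_B = wL/2 = 5·6/2 = 15 kN
  M_B = -wL²/12 = -5·6²/12 = -15 kN·m
Superposition: R_A = 257/10 kN, M_A = 281/10 kN·m, R_B = 283/10 kN, M_B = -259/10 kN·m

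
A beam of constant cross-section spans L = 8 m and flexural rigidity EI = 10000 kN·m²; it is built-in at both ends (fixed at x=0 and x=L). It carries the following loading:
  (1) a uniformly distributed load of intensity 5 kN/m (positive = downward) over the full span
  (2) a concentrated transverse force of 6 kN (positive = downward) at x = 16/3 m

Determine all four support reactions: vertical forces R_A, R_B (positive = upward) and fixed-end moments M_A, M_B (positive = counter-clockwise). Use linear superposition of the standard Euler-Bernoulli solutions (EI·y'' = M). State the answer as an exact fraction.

Load 1 — uniform load w=5 kN/m over full span:
  R_A = wL/2 = 5·8/2 = 20 kN
  M_A = wL²/12 = 5·8²/12 = 80/3 kN·m
  R_B = wL/2 = 5·8/2 = 20 kN
  M_B = -wL²/12 = -5·8²/12 = -80/3 kN·m
Load 2 — point force P=6 kN at a=16/3 m (b=L-a=8/3):
  R_A = Pb²(3a+b)/L³ = 6·(8/3)²·(3·(16/3)+(8/3))/8³ = 14/9 kN
  M_A = Pab²/L² = 6·(16/3)·(8/3)²/8² = 32/9 kN·m
  R_B = Pa²(a+3b)/L³ = 6·(16/3)²·((16/3)+3·(8/3))/8³ = 40/9 kN
  M_B = -Pa²b/L² = -6·(16/3)²·(8/3)/8² = -64/9 kN·m
Superposition: R_A = 194/9 kN, M_A = 272/9 kN·m, R_B = 220/9 kN, M_B = -304/9 kN·m

R_A = 194/9 kN, M_A = 272/9 kN·m, R_B = 220/9 kN, M_B = -304/9 kN·m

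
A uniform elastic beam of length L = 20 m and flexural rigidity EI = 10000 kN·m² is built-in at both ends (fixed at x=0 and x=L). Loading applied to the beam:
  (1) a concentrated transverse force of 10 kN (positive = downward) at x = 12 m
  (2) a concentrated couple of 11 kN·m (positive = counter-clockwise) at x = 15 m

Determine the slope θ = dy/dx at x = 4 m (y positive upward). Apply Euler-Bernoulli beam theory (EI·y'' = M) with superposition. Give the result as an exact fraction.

θ(4) = -359/62500 rad

Load 1 — point force P=10 kN at a=12 m (b=L-a=8):
  θ_1 = -Pb²x(2aL-(3a+b)x)/(2L³EI)  [x≤a] = -10·8²·4·(2·12·20-(3·12+8)·4)/(2·20³·10000) = -76/15625 rad
Load 2 — applied couple M₀=11 kN·m at a=15 m (b=L-a=5):
  θ_2 = (R_Ax²/2 - M_Ax)/EI  [x≤a] with R_A=99/160, M_A=55/16 = ((99/160)·4²/2 - (55/16)·4)/10000 = -11/12500 rad
Superposition: θ = Σ θ_i = -359/62500 rad ≈ -0.005744 rad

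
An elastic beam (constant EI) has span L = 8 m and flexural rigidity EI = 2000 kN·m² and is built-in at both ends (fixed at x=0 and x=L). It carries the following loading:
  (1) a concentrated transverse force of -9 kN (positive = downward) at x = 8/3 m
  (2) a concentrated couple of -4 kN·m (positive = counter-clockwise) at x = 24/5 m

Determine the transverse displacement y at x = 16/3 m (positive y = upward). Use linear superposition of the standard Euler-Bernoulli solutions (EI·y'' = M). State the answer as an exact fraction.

y(16/3) = 4616/759375 m

Load 1 — point force P=-9 kN at a=8/3 m (b=L-a=16/3):
  y_1 = -Pa²(L-x)²(3bL-(3b+a)(L-x))/(6L³EI)  [x>a] = -(-9)·(8/3)²·(8-(16/3))²·(3·(16/3)·8-(3·(16/3)+(8/3))·(8-(16/3)))/(6·8³·2000) = 176/30375 m
Load 2 — applied couple M₀=-4 kN·m at a=24/5 m (b=L-a=16/5):
  y_2 = (R_Ax³/6 - M_Ax²/2 - M₀(x-a)²/2)/EI  [x>a] with R_A=-18/25, M_A=-32/25 = ((-18/25)·(16/3)³/6 - (-32/25)·(16/3)²/2 - (-4)·((16/3)-(24/5))²/2)/2000 = 8/28125 m
Superposition: y = Σ y_i = 4616/759375 m ≈ 0.006079 m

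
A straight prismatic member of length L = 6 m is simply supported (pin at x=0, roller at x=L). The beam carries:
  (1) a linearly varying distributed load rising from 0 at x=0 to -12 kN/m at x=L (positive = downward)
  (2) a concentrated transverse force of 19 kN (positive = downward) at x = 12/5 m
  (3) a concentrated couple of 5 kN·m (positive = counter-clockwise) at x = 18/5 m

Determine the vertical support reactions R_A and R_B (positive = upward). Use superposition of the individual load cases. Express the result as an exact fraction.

R_A = 7/30 kN, R_B = -517/30 kN

Load 1 — triangular load w₀=-12 kN/m (0→w₀ over full span):
  R_A = w₀L/6 = (-12)·6/6 = -12 kN
  R_B = w₀L/3 = (-12)·6/3 = -24 kN
Load 2 — point force P=19 kN at a=12/5 m (b=L-a=18/5):
  R_A = Pb/L = 19·(18/5)/6 = 57/5 kN
  R_B = Pa/L = 19·(12/5)/6 = 38/5 kN
Load 3 — applied couple M₀=5 kN·m at a=18/5 m (b=L-a=12/5):
  R_A = M₀/L = 5/6 kN
  R_B = -M₀/L = -5/6 kN
Superposition: R_A = 7/30 kN, R_B = -517/30 kN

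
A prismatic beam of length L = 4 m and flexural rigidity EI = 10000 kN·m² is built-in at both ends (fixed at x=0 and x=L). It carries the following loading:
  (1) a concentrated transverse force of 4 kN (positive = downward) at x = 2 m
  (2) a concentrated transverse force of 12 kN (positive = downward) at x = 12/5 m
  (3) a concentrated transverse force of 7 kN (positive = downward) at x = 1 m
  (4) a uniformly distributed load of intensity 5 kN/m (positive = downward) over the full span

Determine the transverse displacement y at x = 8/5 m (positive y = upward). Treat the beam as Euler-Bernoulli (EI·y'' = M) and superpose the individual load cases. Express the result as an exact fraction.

Load 1 — point force P=4 kN at a=2 m (b=L-a=2):
  y_1 = -Pb²x²(3aL-(3a+b)x)/(6L³EI)  [x≤a] = -4·2²·(8/5)²·(3·2·4-(3·2+2)·(8/5))/(6·4³·10000) = -28/234375 m
Load 2 — point force P=12 kN at a=12/5 m (b=L-a=8/5):
  y_2 = -Pb²x²(3aL-(3a+b)x)/(6L³EI)  [x≤a] = -12·(8/5)²·(8/5)²·(3·(12/5)·4-(3·(12/5)+(8/5))·(8/5))/(6·4³·10000) = -2944/9765625 m
Load 3 — point force P=7 kN at a=1 m (b=L-a=3):
  y_3 = -Pa²(L-x)²(3bL-(3b+a)(L-x))/(6L³EI)  [x>a] = -7·1²·(4-(8/5))²·(3·3·4-(3·3+1)·(4-(8/5)))/(6·4³·10000) = -63/500000 m
Load 4 — uniform load w=5 kN/m over full span:
  y_4 = -wx²(L-x)²/(24EI) = -5·(8/5)²·(4-(8/5))²/(24·10000) = -24/78125 m
Superposition: y = Σ y_i = -800749/937500000 m ≈ -0.000854 m

y(8/5) = -800749/937500000 m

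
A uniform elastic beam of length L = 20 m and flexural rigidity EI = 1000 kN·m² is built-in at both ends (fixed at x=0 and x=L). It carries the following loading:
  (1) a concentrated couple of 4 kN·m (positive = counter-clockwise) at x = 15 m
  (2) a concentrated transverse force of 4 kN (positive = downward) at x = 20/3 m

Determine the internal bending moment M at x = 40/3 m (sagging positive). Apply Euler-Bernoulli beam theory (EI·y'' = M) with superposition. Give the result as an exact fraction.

M(40/3) = 887/324 kN·m

Load 1 — applied couple M₀=4 kN·m at a=15 m (b=L-a=5):
  M_1 = R_Ax - M_A  [x≤a] with R_A=9/40, M_A=5/4 = (9/40)·(40/3) - (5/4) = 7/4 kN·m
Load 2 — point force P=4 kN at a=20/3 m (b=L-a=40/3):
  M_2 = Pa²(a+3b)(L-x)/L³ - Pa²b/L²  [x>a] = 4·(20/3)²·((20/3)+3·(40/3))·(20-(40/3))/20³ - 4·(20/3)²·(40/3)/20² = 80/81 kN·m
Superposition: M = Σ M_i = 887/324 kN·m ≈ 2.737654 kN·m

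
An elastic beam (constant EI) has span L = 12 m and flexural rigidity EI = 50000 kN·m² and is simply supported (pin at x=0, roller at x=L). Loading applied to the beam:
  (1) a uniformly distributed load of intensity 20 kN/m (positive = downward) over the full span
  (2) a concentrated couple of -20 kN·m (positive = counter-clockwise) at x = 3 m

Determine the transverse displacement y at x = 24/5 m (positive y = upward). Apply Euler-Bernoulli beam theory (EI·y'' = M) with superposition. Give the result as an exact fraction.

y(24/5) = -329553/3125000 m

Load 1 — uniform load w=20 kN/m over full span:
  y_1 = -wx(L³-2Lx²+x³)/(24EI) = -20·(24/5)·(12³-2·12·(24/5)²+(24/5)³)/(24·50000) = -40176/390625 m
Load 2 — applied couple M₀=-20 kN·m at a=3 m (b=L-a=9):
  y_2 = (M₀x³/(6L)-M₀(x-a)²/2+C₁x)/EI  [x>a] with C₁=M₀(3b²-L²)/(6L)=-55/2 = ((-20)·(24/5)³/(6·12)-(-20)·((24/5)-3)²/2+(-55/2)·(24/5))/50000 = -1629/625000 m
Superposition: y = Σ y_i = -329553/3125000 m ≈ -0.105457 m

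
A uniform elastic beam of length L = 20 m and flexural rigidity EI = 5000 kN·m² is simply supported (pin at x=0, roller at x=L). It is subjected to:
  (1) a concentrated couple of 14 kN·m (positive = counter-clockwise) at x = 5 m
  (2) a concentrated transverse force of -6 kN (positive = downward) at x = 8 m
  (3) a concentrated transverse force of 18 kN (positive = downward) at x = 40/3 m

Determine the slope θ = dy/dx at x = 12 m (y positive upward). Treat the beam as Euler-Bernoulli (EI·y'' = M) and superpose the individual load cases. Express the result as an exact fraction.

θ(12) = 599/900000 rad

Load 1 — applied couple M₀=14 kN·m at a=5 m (b=L-a=15):
  θ_1 = (M₀x²/(2L)-M₀(x-a)+C₁)/EI  [x>a] with C₁=M₀(3b²-L²)/(6L)=385/12 = (14·12²/(2·20)-14·(12-5)+(385/12))/5000 = -931/300000 rad
Load 2 — point force P=-6 kN at a=8 m (b=L-a=12):
  θ_2 = -Pa(2L²-6Lx+3x²+a²)/(6LEI)  [x>a] = -(-6)·8·(2·20²-6·20·12+3·12²+8²)/(6·20·5000) = -36/3125 rad
Load 3 — point force P=18 kN at a=40/3 m (b=L-a=20/3):
  θ_3 = -Pb(L²-b²-3x²)/(6LEI)  [x≤a] = -18·(20/3)·(20²-(20/3)²-3·12²)/(6·20·5000) = 86/5625 rad
Superposition: θ = Σ θ_i = 599/900000 rad ≈ 0.000666 rad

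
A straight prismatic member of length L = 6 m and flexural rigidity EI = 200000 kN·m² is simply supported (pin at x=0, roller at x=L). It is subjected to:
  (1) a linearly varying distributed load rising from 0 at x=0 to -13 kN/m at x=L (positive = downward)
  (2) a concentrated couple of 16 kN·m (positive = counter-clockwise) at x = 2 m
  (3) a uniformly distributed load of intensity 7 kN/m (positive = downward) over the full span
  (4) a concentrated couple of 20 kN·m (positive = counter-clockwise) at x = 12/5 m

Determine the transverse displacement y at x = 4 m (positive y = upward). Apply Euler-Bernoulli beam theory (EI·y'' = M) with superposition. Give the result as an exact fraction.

y(4) = 167/1125000 m

Load 1 — triangular load w₀=-13 kN/m (0→w₀ over full span):
  y_1 = -w₀x(7L⁴-10L²x²+3x⁴)/(360LEI) = -(-13)·4·(7·6⁴-10·6²·4²+3·4⁴)/(360·6·200000) = 221/450000 m
Load 2 — applied couple M₀=16 kN·m at a=2 m (b=L-a=4):
  y_2 = (M₀x³/(6L)-M₀(x-a)²/2+C₁x)/EI  [x>a] with C₁=M₀(3b²-L²)/(6L)=16/3 = (16·4³/(6·6)-16·(4-2)²/2+(16/3)·4)/200000 = 1/11250 m
Load 3 — uniform load w=7 kN/m over full span:
  y_3 = -wx(L³-2Lx²+x³)/(24EI) = -7·4·(6³-2·6·4²+4³)/(24·200000) = -77/150000 m
Load 4 — applied couple M₀=20 kN·m at a=12/5 m (b=L-a=18/5):
  y_4 = (M₀x³/(6L)-M₀(x-a)²/2+C₁x)/EI  [x>a] with C₁=M₀(3b²-L²)/(6L)=8/5 = (20·4³/(6·6)-20·(4-(12/5))²/2+(8/5)·4)/200000 = 23/281250 m
Superposition: y = Σ y_i = 167/1125000 m ≈ 0.000148 m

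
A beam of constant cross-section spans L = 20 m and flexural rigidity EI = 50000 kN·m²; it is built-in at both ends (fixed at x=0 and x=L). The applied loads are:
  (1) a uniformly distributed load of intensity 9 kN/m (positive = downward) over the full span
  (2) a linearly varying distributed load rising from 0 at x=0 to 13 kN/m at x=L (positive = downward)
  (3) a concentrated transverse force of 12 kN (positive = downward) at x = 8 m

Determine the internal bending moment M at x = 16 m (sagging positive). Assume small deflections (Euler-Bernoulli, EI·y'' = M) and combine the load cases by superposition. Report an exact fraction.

Load 1 — uniform load w=9 kN/m over full span:
  M_1 = wLx/2 - wL²/12 - wx²/2 = 9·20·16/2 - 9·20²/12 - 9·16²/2 = -12 kN·m
Load 2 — triangular load w₀=13 kN/m (0→w₀ over full span):
  M_2 = 3w₀Lx/20 - w₀L²/30 - w₀x³/(6L) = 3·13·20·16/20 - 13·20²/30 - 13·16³/(6·20) = 104/15 kN·m
Load 3 — point force P=12 kN at a=8 m (b=L-a=12):
  M_3 = Pa²(a+3b)(L-x)/L³ - Pa²b/L²  [x>a] = 12·8²·(8+3·12)·(20-16)/20³ - 12·8²·12/20² = -768/125 kN·m
Superposition: M = Σ M_i = -4204/375 kN·m ≈ -11.210667 kN·m

M(16) = -4204/375 kN·m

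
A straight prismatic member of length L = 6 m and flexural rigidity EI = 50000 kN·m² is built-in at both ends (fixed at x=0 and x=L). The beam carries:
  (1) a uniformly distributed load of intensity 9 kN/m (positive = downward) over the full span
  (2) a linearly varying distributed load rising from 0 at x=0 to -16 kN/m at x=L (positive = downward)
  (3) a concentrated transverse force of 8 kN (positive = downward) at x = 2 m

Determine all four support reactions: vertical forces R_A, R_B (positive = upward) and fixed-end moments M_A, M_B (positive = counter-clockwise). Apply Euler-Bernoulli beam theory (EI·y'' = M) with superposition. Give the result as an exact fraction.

R_A = 2501/135 kN, M_A = 671/45 kN·m, R_B = -611/135 kN, M_B = -79/45 kN·m

Load 1 — uniform load w=9 kN/m over full span:
  R_A = wL/2 = 9·6/2 = 27 kN
  M_A = wL²/12 = 9·6²/12 = 27 kN·m
  R_B = wL/2 = 9·6/2 = 27 kN
  M_B = -wL²/12 = -9·6²/12 = -27 kN·m
Load 2 — triangular load w₀=-16 kN/m (0→w₀ over full span):
  R_A = 3w₀L/20 = 3·(-16)·6/20 = -72/5 kN
  M_A = w₀L²/30 = (-16)·6²/30 = -96/5 kN·m
  R_B = 7w₀L/20 = 7·(-16)·6/20 = -168/5 kN
  M_B = -w₀L²/20 = -(-16)·6²/20 = 144/5 kN·m
Load 3 — point force P=8 kN at a=2 m (b=L-a=4):
  R_A = Pb²(3a+b)/L³ = 8·4²·(3·2+4)/6³ = 160/27 kN
  M_A = Pab²/L² = 8·2·4²/6² = 64/9 kN·m
  R_B = Pa²(a+3b)/L³ = 8·2²·(2+3·4)/6³ = 56/27 kN
  M_B = -Pa²b/L² = -8·2²·4/6² = -32/9 kN·m
Superposition: R_A = 2501/135 kN, M_A = 671/45 kN·m, R_B = -611/135 kN, M_B = -79/45 kN·m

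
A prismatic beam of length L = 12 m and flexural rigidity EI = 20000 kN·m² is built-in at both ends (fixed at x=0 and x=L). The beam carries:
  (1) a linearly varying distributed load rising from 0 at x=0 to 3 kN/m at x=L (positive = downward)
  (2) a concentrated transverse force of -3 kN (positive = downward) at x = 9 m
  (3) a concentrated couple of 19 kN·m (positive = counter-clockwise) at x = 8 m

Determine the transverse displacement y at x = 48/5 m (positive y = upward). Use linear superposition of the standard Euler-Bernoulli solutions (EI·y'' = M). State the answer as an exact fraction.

y(48/5) = -1039841/625000000 m

Load 1 — triangular load w₀=3 kN/m (0→w₀ over full span):
  y_1 = -w₀x²(L-x)²(x+2L)/(120LEI) = -3·(48/5)²·(12-(48/5))²·((48/5)+2·12)/(120·12·20000) = -18144/9765625 m
Load 2 — point force P=-3 kN at a=9 m (b=L-a=3):
  y_2 = -Pa²(L-x)²(3bL-(3b+a)(L-x))/(6L³EI)  [x>a] = -(-3)·9²·(12-(48/5))²·(3·3·12-(3·3+9)·(12-(48/5)))/(6·12³·20000) = 2187/5000000 m
Load 3 — applied couple M₀=19 kN·m at a=8 m (b=L-a=4):
  y_3 = (R_Ax³/6 - M_Ax²/2 - M₀(x-a)²/2)/EI  [x>a] with R_A=19/9, M_A=19/3 = ((19/9)·(48/5)³/6 - (19/3)·(48/5)²/2 - 19·((48/5)-8)²/2)/20000 = -19/78125 m
Superposition: y = Σ y_i = -1039841/625000000 m ≈ -0.001664 m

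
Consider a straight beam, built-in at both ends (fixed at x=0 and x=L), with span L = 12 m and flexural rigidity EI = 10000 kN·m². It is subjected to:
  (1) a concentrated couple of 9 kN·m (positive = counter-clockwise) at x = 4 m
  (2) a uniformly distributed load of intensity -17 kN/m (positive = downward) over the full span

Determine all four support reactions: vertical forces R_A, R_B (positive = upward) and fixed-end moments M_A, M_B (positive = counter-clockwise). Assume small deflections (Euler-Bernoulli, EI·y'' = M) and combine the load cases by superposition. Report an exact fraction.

R_A = -101 kN, M_A = -204 kN·m, R_B = -103 kN, M_B = 207 kN·m

Load 1 — applied couple M₀=9 kN·m at a=4 m (b=L-a=8):
  R_A = 6M₀ab/L³ = 6·9·4·8/12³ = 1 kN
  M_A = M₀b(2a-b)/L² = 9·8·(2·4-8)/12² = 0 kN·m
  R_B = -6M₀ab/L³ = -6·9·4·8/12³ = -1 kN
  M_B = M₀a(2b-a)/L² = 9·4·(2·8-4)/12² = 3 kN·m
Load 2 — uniform load w=-17 kN/m over full span:
  R_A = wL/2 = (-17)·12/2 = -102 kN
  M_A = wL²/12 = (-17)·12²/12 = -204 kN·m
  R_B = wL/2 = (-17)·12/2 = -102 kN
  M_B = -wL²/12 = -(-17)·12²/12 = 204 kN·m
Superposition: R_A = -101 kN, M_A = -204 kN·m, R_B = -103 kN, M_B = 207 kN·m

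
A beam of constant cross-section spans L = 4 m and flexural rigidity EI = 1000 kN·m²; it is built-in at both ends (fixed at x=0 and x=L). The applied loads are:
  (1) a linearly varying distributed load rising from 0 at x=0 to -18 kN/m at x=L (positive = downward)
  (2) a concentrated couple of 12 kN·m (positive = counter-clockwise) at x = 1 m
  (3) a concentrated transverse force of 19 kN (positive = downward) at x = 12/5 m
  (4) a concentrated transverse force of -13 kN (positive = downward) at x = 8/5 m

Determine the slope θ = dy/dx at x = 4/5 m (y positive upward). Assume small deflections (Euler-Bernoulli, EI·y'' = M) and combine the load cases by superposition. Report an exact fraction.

θ(4/5) = 2648/390625 rad

Load 1 — triangular load w₀=-18 kN/m (0→w₀ over full span):
  θ_1 = -w₀(2x(L-x)(L-2x)(x+2L)+x²(L-x)²)/(120LEI) = -(-18)·(2·(4/5)·(4-(4/5))·(4-2·(4/5))·((4/5)+2·4)+(4/5)²·(4-(4/5))²)/(120·4·1000) = 336/78125 rad
Load 2 — applied couple M₀=12 kN·m at a=1 m (b=L-a=3):
  θ_2 = (R_Ax²/2 - M_Ax)/EI  [x≤a] with R_A=27/8, M_A=-9/4 = ((27/8)·(4/5)²/2 - (-9/4)·(4/5))/1000 = 9/3125 rad
Load 3 — point force P=19 kN at a=12/5 m (b=L-a=8/5):
  θ_3 = -Pb²x(2aL-(3a+b)x)/(2L³EI)  [x≤a] = -19·(8/5)²·(4/5)·(2·(12/5)·4-(3·(12/5)+(8/5))·(4/5))/(2·4³·1000) = -1444/390625 rad
Load 4 — point force P=-13 kN at a=8/5 m (b=L-a=12/5):
  θ_4 = -Pb²x(2aL-(3a+b)x)/(2L³EI)  [x≤a] = -(-13)·(12/5)²·(4/5)·(2·(8/5)·4-(3·(8/5)+(12/5))·(4/5))/(2·4³·1000) = 1287/390625 rad
Superposition: θ = Σ θ_i = 2648/390625 rad ≈ 0.006779 rad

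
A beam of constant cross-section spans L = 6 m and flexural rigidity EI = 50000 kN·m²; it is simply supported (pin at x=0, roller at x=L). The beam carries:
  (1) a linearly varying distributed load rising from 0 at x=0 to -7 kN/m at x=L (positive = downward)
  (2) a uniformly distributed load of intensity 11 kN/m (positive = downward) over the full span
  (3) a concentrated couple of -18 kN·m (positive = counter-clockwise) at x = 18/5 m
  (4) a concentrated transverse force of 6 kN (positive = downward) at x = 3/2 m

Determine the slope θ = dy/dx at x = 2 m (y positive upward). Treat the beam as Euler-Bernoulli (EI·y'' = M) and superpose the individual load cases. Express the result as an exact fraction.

θ(2) = -114089/180000000 rad

Load 1 — triangular load w₀=-7 kN/m (0→w₀ over full span):
  θ_1 = -w₀(7L⁴-30L²x²+15x⁴)/(360LEI) = -(-7)·(7·6⁴-30·6²·2²+15·2⁴)/(360·6·50000) = 91/281250 rad
Load 2 — uniform load w=11 kN/m over full span:
  θ_2 = -w(L³-6Lx²+4x³)/(24EI) = -11·(6³-6·6·2²+4·2³)/(24·50000) = -143/150000 rad
Load 3 — applied couple M₀=-18 kN·m at a=18/5 m (b=L-a=12/5):
  θ_3 = (M₀x²/(2L)+C₁)/EI  [x≤a] with C₁=M₀(3b²-L²)/(6L)=234/25 = ((-18)·2²/(2·6)+(234/25))/50000 = 21/312500 rad
Load 4 — point force P=6 kN at a=3/2 m (b=L-a=9/2):
  θ_4 = -Pa(2L²-6Lx+3x²+a²)/(6LEI)  [x>a] = -6·(3/2)·(2·6²-6·6·2+3·2²+(3/2)²)/(6·6·50000) = -57/800000 rad
Superposition: θ = Σ θ_i = -114089/180000000 rad ≈ -0.000634 rad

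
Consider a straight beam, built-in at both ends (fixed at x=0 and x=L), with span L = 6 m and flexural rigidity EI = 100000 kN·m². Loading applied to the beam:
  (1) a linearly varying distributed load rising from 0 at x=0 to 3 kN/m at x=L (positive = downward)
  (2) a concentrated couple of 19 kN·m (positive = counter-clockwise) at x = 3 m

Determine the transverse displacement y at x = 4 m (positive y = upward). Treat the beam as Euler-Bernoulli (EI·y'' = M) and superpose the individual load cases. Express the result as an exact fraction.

y(4) = -11/1000000 m

Load 1 — triangular load w₀=3 kN/m (0→w₀ over full span):
  y_1 = -w₀x²(L-x)²(x+2L)/(120LEI) = -3·4²·(6-4)²·(4+2·6)/(120·6·100000) = -2/46875 m
Load 2 — applied couple M₀=19 kN·m at a=3 m (b=L-a=3):
  y_2 = (R_Ax³/6 - M_Ax²/2 - M₀(x-a)²/2)/EI  [x>a] with R_A=19/4, M_A=19/4 = ((19/4)·4³/6 - (19/4)·4²/2 - 19·(4-3)²/2)/100000 = 19/600000 m
Superposition: y = Σ y_i = -11/1000000 m ≈ -0.000011 m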